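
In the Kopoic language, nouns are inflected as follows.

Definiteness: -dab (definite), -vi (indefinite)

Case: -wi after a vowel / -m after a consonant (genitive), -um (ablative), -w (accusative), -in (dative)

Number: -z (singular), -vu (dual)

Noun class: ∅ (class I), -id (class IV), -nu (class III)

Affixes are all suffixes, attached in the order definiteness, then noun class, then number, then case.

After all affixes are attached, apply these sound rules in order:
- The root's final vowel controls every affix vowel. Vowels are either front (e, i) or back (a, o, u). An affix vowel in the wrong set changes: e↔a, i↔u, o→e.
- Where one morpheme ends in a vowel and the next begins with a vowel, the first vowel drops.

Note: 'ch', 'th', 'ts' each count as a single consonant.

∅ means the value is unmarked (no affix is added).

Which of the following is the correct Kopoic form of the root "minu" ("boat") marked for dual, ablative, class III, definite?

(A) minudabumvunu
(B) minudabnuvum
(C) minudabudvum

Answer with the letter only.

Attach definiteness definite -dab → minudab.
Attach noun class class III -nu → minudabnu.
Attach number dual -vu → minudabnuvu.
Attach case ablative -um → minudabnuvuum.
Vowel harmony: no change.
Apply vowel deletion: minudabnuvuum → minudabnuvum.
So the correct form is minudabnuvum, option (B).
(C) minudabudvum is wrong: it uses class IV instead of class III for noun class.
(A) minudabumvunu is wrong: it has the affixes in the wrong order.

B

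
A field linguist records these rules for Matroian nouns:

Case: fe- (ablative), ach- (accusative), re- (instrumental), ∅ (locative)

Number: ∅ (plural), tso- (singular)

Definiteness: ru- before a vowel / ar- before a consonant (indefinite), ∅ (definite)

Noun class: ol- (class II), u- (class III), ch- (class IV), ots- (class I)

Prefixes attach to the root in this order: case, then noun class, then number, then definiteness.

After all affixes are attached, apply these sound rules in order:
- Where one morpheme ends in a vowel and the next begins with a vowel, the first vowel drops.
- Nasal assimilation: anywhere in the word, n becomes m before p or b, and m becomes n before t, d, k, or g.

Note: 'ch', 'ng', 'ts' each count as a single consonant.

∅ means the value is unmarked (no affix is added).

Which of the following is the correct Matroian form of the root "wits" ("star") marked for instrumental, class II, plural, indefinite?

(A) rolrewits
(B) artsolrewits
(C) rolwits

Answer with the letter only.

Attach case instrumental re- → rewits.
Attach noun class class II ol- → olrewits.
number = plural: zero marking, form stays olrewits.
Attach definiteness indefinite ru- (before vowel 'o') → ruolrewits.
Apply vowel deletion: ruolrewits → rolrewits.
Nasal assimilation: no change.
So the correct form is rolrewits, option (A).
(B) artsolrewits is wrong: it uses singular instead of plural for number.
(C) rolwits is wrong: it uses locative instead of instrumental for case.

A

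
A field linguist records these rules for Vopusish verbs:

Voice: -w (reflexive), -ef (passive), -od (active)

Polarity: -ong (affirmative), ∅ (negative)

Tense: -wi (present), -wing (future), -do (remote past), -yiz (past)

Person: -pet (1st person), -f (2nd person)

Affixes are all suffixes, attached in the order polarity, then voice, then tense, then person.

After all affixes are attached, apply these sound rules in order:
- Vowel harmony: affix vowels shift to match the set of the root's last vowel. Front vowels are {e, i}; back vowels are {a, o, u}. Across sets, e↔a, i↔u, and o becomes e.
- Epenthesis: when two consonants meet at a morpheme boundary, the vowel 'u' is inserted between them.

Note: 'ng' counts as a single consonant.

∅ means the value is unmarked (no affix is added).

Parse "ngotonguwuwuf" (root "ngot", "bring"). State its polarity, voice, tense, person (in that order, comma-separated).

affirmative, reflexive, present, 2nd person

Segment: ngot-ong-w-wi-f.
polarity: -ong → affirmative.
voice: -w → reflexive.
tense: -wi → present.
person: -f → 2nd person.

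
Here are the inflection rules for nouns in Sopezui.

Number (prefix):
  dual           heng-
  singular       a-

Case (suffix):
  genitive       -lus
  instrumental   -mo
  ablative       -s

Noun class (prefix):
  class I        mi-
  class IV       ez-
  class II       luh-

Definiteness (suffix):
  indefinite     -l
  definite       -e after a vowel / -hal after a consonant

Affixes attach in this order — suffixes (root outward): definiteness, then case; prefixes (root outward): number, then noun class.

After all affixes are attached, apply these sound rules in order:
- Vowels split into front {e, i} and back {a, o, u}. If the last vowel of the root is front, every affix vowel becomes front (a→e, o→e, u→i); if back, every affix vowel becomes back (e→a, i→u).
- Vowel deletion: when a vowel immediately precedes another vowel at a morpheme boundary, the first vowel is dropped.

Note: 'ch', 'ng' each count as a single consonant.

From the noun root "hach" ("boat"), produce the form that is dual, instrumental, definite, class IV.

azhanghachhalmo

Attach definiteness definite -hal (after consonant 'ch') → hachhal.
Attach number dual heng- → henghachhal.
Attach noun class class IV ez- → ezhenghachhal.
Attach case instrumental -mo → ezhenghachhalmo.
Apply vowel harmony: ezhenghachhalmo → azhanghachhalmo.
Vowel deletion: no change.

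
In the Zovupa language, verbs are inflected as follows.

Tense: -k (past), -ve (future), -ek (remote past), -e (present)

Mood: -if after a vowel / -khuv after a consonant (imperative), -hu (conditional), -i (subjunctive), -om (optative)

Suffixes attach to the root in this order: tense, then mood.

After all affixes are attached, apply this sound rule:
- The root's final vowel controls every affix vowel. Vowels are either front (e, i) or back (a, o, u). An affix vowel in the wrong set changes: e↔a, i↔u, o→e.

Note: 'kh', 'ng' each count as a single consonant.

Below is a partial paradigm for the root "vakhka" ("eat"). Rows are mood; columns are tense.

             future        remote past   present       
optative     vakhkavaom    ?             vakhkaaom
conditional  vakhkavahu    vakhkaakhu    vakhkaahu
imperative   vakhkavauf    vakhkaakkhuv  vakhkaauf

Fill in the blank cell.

vakhkaakom

Attach tense remote past -ek → vakhkaek.
Attach mood optative -om → vakhkaekom.
Apply vowel harmony: vakhkaekom → vakhkaakom.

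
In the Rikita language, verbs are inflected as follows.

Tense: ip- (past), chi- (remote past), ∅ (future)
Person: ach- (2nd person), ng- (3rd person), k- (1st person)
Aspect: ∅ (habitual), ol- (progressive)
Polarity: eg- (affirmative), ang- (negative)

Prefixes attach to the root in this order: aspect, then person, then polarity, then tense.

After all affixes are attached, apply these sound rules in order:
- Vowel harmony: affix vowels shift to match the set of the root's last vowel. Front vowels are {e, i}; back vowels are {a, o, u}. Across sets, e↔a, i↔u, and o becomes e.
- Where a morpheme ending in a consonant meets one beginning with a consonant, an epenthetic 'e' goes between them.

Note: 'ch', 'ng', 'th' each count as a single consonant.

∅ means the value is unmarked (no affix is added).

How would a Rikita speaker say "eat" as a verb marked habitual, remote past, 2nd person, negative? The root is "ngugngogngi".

aspect = habitual: zero marking, form stays ngugngogngi.
Attach person 2nd person ach- → achngugngogngi.
Attach polarity negative ang- → angachngugngogngi.
Attach tense remote past chi- → chiangachngugngogngi.
Apply vowel harmony: chiangachngugngogngi → chiengechngugngogngi.
Apply epenthesis: chiengechngugngogngi → chiengechengugngogngi.

chiengechengugngogngi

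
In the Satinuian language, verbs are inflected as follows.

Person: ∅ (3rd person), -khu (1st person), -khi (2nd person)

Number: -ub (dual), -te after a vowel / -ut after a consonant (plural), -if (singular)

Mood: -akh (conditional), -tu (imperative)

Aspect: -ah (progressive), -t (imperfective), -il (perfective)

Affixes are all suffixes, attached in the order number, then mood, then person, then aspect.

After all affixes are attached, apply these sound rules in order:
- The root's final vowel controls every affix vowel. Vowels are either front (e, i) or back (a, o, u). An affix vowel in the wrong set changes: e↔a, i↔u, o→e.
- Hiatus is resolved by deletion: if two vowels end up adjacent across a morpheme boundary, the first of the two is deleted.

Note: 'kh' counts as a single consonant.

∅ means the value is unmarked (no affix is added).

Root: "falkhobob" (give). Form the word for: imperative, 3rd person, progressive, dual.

falkhobobubtah

Attach number dual -ub → falkhobobub.
Attach mood imperative -tu → falkhobobubtu.
person = 3rd person: zero marking, form stays falkhobobubtu.
Attach aspect progressive -ah → falkhobobubtuah.
Vowel harmony: no change.
Apply vowel deletion: falkhobobubtuah → falkhobobubtah.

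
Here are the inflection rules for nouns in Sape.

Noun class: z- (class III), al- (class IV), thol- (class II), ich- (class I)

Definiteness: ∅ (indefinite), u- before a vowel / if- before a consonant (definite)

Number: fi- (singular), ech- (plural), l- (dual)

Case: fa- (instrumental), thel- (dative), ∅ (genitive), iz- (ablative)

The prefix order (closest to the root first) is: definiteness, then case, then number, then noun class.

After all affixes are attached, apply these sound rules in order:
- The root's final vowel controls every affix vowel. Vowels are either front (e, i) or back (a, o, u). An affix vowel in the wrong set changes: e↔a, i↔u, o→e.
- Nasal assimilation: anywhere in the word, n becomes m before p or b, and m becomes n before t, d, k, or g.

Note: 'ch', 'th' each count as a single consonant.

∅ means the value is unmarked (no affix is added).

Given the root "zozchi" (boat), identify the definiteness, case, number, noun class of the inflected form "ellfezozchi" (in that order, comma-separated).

indefinite, instrumental, dual, class IV

Segment: al-l-fa-zozchi.
definiteness: ∅ → indefinite.
case: fa- → instrumental.
number: l- → dual.
noun class: al- → class IV.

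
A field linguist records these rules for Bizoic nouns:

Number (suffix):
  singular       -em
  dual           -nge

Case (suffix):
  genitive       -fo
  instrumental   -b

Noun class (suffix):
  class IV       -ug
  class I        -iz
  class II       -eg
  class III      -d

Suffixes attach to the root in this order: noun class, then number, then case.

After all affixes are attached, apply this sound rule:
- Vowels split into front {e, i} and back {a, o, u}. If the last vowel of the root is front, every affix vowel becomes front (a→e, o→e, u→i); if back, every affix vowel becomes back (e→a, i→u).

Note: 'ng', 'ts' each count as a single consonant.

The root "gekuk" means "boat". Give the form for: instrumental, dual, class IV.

gekukugngab

Attach noun class class IV -ug → gekukug.
Attach number dual -nge → gekukugnge.
Attach case instrumental -b → gekukugngeb.
Apply vowel harmony: gekukugngeb → gekukugngab.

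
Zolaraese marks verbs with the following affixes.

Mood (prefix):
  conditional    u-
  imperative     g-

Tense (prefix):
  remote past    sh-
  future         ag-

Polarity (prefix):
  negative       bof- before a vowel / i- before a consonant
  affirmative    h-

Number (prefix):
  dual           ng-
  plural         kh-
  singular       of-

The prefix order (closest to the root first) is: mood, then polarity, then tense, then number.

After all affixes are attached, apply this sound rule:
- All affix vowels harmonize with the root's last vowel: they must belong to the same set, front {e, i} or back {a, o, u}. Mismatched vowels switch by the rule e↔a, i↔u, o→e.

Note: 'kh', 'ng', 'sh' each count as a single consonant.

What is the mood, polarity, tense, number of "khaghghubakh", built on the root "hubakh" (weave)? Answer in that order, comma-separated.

imperative, affirmative, future, plural

Segment: kh-ag-h-g-hubakh.
mood: g- → imperative.
polarity: h- → affirmative.
tense: ag- → future.
number: kh- → plural.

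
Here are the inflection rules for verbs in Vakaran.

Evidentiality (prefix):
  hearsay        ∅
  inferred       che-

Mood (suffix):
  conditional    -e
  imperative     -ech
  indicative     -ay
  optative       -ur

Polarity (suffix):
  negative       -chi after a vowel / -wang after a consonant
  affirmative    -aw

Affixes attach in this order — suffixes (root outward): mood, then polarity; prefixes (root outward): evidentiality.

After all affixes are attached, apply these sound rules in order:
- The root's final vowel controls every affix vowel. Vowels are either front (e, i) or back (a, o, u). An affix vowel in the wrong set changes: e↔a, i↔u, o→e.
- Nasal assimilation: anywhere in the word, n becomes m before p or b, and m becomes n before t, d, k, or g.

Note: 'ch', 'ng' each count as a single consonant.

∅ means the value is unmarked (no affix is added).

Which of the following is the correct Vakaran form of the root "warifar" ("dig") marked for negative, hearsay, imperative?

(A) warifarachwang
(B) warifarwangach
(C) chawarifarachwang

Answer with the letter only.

evidentiality = hearsay: zero marking, form stays warifar.
Attach mood imperative -ech → warifarech.
Attach polarity negative -wang (after consonant 'ch') → warifarechwang.
Apply vowel harmony: warifarechwang → warifarachwang.
Nasal assimilation: no change.
So the correct form is warifarachwang, option (A).
(B) warifarwangach is wrong: it has the affixes in the wrong order.
(C) chawarifarachwang is wrong: it uses inferred instead of hearsay for evidentiality.

A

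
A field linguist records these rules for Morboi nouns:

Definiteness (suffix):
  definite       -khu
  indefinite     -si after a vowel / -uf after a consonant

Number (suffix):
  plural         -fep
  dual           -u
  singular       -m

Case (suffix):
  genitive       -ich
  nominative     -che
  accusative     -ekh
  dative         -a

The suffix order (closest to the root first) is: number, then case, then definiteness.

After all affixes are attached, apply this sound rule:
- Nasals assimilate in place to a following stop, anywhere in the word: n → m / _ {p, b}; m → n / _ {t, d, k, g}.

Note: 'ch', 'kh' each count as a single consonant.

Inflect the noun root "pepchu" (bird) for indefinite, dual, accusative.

Attach number dual -u → pepchuu.
Attach case accusative -ekh → pepchuuekh.
Attach definiteness indefinite -uf (after consonant 'kh') → pepchuuekhuf.
Nasal assimilation: no change.

pepchuuekhuf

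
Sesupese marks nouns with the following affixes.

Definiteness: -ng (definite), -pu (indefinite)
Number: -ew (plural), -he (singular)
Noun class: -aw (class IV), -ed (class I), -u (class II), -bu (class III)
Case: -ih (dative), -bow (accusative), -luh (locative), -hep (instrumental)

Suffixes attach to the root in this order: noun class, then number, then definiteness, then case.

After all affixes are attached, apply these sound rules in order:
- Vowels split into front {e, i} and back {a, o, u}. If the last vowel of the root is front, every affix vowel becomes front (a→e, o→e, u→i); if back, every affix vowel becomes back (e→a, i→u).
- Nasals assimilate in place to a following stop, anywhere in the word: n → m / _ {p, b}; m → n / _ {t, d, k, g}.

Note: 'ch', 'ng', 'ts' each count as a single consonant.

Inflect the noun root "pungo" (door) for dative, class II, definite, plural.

pungouawnguh

Attach noun class class II -u → pungou.
Attach number plural -ew → pungouew.
Attach definiteness definite -ng → pungouewng.
Attach case dative -ih → pungouewngih.
Apply vowel harmony: pungouewngih → pungouawnguh.
Nasal assimilation: no change.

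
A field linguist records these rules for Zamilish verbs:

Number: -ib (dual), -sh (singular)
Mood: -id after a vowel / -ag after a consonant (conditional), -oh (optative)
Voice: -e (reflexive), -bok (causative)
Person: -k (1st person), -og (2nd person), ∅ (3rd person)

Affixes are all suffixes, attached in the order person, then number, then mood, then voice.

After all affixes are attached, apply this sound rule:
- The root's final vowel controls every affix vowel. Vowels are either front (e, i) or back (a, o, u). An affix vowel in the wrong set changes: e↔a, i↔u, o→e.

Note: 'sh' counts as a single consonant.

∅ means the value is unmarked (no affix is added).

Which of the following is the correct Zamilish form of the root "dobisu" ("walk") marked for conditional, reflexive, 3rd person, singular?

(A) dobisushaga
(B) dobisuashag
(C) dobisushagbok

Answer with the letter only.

A

person = 3rd person: zero marking, form stays dobisu.
Attach number singular -sh → dobisush.
Attach mood conditional -ag (after consonant 'sh') → dobisushag.
Attach voice reflexive -e → dobisushage.
Apply vowel harmony: dobisushage → dobisushaga.
So the correct form is dobisushaga, option (A).
(B) dobisuashag is wrong: it has the affixes in the wrong order.
(C) dobisushagbok is wrong: it uses causative instead of reflexive for voice.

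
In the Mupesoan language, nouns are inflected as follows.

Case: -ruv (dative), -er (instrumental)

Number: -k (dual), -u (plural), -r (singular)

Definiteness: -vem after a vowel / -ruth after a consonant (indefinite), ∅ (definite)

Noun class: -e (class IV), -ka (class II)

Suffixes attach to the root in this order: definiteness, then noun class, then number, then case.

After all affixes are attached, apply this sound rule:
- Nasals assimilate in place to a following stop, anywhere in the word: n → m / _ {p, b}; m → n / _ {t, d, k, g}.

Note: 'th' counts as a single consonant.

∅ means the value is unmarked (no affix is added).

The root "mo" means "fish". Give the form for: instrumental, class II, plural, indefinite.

movenkauer

Attach definiteness indefinite -vem (after vowel 'o') → movem.
Attach noun class class II -ka → movemka.
Attach number plural -u → movemkau.
Attach case instrumental -er → movemkauer.
Apply nasal assimilation: movemkauer → movenkauer.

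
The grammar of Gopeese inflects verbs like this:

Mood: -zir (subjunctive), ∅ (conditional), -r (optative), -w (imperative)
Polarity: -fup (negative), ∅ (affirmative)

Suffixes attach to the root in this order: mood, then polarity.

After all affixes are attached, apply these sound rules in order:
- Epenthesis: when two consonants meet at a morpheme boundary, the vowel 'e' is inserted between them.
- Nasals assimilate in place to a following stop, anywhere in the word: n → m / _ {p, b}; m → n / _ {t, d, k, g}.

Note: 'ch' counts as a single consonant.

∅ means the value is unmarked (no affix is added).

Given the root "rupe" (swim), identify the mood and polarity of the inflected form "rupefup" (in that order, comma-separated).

Segment: rupe-fup.
mood: ∅ → conditional.
polarity: -fup → negative.

conditional, negative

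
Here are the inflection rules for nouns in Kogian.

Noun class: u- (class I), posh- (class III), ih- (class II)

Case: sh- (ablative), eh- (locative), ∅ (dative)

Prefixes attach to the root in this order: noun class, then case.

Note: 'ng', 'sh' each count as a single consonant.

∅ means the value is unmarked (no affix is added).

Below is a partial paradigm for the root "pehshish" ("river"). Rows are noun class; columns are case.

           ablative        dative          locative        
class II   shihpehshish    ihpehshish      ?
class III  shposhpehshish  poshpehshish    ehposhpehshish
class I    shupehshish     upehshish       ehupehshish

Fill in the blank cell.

ehihpehshish

Attach noun class class II ih- → ihpehshish.
Attach case locative eh- → ehihpehshish.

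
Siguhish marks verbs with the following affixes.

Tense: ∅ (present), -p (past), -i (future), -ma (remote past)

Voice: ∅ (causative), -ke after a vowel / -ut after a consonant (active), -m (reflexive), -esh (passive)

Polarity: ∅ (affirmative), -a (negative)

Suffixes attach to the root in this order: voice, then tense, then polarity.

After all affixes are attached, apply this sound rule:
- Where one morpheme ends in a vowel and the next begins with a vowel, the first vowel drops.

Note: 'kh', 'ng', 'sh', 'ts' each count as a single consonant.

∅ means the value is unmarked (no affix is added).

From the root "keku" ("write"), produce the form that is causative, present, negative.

voice = causative: zero marking, form stays keku.
tense = present: zero marking, form stays keku.
Attach polarity negative -a → kekua.
Apply vowel deletion: kekua → keka.

keka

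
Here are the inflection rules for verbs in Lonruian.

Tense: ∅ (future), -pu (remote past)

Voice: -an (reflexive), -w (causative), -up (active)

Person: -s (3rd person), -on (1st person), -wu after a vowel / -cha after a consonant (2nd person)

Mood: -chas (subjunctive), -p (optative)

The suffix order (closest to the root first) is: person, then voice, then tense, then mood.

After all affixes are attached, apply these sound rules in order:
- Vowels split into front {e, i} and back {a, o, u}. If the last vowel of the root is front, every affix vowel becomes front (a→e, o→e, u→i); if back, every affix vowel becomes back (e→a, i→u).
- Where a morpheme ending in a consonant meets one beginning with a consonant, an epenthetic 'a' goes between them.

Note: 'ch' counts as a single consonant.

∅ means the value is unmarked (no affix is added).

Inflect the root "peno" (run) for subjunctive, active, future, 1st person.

penoonupachas

Attach person 1st person -on → penoon.
Attach voice active -up → penoonup.
tense = future: zero marking, form stays penoonup.
Attach mood subjunctive -chas → penoonupchas.
Vowel harmony: no change.
Apply epenthesis: penoonupchas → penoonupachas.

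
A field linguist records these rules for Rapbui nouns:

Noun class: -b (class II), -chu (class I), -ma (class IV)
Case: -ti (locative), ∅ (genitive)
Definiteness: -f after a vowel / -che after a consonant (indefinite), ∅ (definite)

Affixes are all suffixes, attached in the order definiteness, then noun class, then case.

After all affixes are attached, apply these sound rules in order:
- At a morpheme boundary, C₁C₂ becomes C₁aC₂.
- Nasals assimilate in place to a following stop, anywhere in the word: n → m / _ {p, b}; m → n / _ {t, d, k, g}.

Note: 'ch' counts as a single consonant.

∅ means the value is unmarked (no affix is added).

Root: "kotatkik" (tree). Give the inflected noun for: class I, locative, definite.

kotatkikachuti

definiteness = definite: zero marking, form stays kotatkik.
Attach noun class class I -chu → kotatkikchu.
Attach case locative -ti → kotatkikchuti.
Apply epenthesis: kotatkikchuti → kotatkikachuti.
Nasal assimilation: no change.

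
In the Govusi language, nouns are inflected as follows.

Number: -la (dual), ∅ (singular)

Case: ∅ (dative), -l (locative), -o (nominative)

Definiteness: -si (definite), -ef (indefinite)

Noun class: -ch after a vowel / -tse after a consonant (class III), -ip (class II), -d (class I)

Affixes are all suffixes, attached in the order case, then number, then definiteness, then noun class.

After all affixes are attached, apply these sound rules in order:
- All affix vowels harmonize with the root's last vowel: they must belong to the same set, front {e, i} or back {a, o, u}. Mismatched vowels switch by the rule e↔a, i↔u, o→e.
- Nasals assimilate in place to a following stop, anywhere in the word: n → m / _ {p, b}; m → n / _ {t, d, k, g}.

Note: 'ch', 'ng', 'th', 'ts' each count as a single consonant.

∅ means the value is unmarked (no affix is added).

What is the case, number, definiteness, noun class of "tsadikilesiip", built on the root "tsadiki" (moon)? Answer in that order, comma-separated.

Segment: tsadiki-la-si-ip.
case: ∅ → dative.
number: -la → dual.
definiteness: -si → definite.
noun class: -ip → class II.

dative, dual, definite, class II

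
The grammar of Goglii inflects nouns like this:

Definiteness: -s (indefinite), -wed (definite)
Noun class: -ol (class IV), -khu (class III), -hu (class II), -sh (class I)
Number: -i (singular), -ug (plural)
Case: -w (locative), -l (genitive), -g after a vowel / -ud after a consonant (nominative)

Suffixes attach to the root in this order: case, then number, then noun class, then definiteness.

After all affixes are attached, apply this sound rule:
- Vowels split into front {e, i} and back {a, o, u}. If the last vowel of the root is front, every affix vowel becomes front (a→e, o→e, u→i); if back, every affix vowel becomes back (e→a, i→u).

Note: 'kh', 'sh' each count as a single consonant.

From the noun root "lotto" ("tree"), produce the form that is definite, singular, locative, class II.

lottowuhuwad

Attach case locative -w → lottow.
Attach number singular -i → lottowi.
Attach noun class class II -hu → lottowihu.
Attach definiteness definite -wed → lottowihuwed.
Apply vowel harmony: lottowihuwed → lottowuhuwad.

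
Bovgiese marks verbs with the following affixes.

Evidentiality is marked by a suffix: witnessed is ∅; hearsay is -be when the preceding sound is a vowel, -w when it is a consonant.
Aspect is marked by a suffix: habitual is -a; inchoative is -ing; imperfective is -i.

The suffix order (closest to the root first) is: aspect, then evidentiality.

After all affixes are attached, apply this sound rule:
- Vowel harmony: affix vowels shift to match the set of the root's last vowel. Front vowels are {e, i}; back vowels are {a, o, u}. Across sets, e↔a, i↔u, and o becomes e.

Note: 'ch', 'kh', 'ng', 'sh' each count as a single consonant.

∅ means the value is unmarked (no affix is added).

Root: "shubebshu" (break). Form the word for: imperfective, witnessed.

shubebshuu

Attach aspect imperfective -i → shubebshui.
evidentiality = witnessed: zero marking, form stays shubebshui.
Apply vowel harmony: shubebshui → shubebshuu.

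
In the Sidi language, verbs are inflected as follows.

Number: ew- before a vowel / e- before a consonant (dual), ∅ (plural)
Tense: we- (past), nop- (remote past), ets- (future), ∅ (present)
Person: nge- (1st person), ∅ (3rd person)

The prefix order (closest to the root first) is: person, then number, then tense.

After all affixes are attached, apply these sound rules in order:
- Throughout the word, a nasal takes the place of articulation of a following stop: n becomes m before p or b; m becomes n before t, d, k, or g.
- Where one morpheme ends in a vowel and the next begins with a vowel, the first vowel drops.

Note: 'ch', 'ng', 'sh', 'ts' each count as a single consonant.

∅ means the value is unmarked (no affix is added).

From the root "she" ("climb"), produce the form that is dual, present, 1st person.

engeshe

Attach person 1st person nge- → ngeshe.
Attach number dual e- (before consonant 'ng') → engeshe.
tense = present: zero marking, form stays engeshe.
Nasal assimilation: no change.
Vowel deletion: no change.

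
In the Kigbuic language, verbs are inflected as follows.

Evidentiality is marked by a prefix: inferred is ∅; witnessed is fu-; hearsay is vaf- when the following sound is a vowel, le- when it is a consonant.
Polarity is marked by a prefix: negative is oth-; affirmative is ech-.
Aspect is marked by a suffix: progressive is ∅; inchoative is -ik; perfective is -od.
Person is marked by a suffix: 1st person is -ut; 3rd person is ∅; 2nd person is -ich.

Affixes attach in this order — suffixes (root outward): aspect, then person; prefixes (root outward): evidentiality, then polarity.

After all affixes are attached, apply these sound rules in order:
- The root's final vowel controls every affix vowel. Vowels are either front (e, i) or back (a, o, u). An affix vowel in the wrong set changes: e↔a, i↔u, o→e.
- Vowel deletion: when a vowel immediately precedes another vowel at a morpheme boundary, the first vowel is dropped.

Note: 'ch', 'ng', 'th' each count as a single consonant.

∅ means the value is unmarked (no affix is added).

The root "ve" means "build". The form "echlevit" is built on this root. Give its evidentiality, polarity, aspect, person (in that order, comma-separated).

Segment: ech-le-ve-ut.
evidentiality: vaf/le- → hearsay.
polarity: ech- → affirmative.
aspect: ∅ → progressive.
person: -ut → 1st person.

hearsay, affirmative, progressive, 1st person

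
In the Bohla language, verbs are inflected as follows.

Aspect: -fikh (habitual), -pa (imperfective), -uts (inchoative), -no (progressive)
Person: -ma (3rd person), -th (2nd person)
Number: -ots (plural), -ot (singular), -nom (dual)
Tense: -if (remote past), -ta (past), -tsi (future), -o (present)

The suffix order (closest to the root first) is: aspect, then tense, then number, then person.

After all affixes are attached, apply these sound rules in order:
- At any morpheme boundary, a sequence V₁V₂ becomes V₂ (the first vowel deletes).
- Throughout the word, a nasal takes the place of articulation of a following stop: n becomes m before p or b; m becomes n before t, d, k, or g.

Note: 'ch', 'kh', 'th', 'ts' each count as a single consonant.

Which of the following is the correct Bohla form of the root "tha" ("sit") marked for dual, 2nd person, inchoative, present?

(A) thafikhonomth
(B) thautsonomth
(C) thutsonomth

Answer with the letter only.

C

Attach aspect inchoative -uts → thauts.
Attach tense present -o → thautso.
Attach number dual -nom → thautsonom.
Attach person 2nd person -th → thautsonomth.
Apply vowel deletion: thautsonomth → thutsonomth.
Nasal assimilation: no change.
So the correct form is thutsonomth, option (C).
(B) thautsonomth is wrong: it fails to apply the sound rule(s).
(A) thafikhonomth is wrong: it uses habitual instead of inchoative for aspect.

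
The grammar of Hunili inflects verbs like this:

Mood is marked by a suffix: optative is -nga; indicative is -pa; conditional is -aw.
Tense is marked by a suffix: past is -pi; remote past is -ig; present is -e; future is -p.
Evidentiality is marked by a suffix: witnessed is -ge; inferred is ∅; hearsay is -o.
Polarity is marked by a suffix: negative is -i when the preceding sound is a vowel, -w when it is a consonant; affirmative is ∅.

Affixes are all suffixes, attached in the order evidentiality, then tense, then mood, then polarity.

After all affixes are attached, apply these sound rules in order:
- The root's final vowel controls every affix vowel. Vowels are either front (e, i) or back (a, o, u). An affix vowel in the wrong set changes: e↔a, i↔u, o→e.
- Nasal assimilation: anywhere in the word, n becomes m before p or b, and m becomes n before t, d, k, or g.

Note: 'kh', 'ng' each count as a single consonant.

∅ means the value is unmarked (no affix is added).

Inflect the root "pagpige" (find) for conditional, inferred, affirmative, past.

pagpigepiew

evidentiality = inferred: zero marking, form stays pagpige.
Attach tense past -pi → pagpigepi.
Attach mood conditional -aw → pagpigepiaw.
polarity = affirmative: zero marking, form stays pagpigepiaw.
Apply vowel harmony: pagpigepiaw → pagpigepiew.
Nasal assimilation: no change.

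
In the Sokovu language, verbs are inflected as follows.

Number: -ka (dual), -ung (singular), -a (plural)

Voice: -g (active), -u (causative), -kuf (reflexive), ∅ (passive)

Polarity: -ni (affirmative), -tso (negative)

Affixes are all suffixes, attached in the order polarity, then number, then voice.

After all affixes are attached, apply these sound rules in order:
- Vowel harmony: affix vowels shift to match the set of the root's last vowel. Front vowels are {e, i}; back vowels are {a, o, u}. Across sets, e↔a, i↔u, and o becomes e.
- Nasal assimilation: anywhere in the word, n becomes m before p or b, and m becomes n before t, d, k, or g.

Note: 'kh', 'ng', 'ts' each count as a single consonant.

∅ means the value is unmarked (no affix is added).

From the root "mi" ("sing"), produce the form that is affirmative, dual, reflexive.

Attach polarity affirmative -ni → mini.
Attach number dual -ka → minika.
Attach voice reflexive -kuf → minikakuf.
Apply vowel harmony: minikakuf → minikekif.
Nasal assimilation: no change.

minikekif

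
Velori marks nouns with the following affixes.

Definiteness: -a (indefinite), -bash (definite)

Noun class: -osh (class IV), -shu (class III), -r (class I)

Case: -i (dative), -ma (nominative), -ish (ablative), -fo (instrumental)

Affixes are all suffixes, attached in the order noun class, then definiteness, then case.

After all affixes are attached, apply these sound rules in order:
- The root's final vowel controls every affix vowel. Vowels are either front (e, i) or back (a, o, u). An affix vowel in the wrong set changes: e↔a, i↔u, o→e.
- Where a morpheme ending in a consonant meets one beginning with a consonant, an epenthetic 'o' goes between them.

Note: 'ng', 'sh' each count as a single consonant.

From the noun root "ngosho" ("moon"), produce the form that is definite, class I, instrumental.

Attach noun class class I -r → ngoshor.
Attach definiteness definite -bash → ngoshorbash.
Attach case instrumental -fo → ngoshorbashfo.
Vowel harmony: no change.
Apply epenthesis: ngoshorbashfo → ngoshorobashofo.

ngoshorobashofo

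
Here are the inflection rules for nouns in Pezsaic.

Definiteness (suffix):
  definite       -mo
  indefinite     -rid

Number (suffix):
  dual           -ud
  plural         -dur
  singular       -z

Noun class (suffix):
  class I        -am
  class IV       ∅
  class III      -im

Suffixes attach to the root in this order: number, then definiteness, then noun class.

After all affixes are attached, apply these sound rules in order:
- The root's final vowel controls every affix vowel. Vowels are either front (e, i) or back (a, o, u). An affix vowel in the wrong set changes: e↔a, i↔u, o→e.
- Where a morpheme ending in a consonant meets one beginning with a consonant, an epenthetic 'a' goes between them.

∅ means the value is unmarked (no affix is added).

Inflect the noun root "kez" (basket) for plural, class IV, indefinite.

Attach number plural -dur → kezdur.
Attach definiteness indefinite -rid → kezdurrid.
noun class = class IV: zero marking, form stays kezdurrid.
Apply vowel harmony: kezdurrid → kezdirrid.
Apply epenthesis: kezdirrid → kezadirarid.

kezadirarid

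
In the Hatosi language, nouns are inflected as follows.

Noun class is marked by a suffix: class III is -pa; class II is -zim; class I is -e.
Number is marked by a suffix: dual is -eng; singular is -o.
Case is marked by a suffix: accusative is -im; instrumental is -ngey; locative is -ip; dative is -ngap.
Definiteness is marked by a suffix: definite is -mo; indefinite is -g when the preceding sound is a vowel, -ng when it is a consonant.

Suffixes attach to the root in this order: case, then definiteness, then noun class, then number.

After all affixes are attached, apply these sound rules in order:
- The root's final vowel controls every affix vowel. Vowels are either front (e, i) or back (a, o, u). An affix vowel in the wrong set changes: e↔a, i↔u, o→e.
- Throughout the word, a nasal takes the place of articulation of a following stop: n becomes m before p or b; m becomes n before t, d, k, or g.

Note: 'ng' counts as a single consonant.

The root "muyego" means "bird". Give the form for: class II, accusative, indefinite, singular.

muyegoumngzumo

Attach case accusative -im → muyegoim.
Attach definiteness indefinite -ng (after consonant 'm') → muyegoimng.
Attach noun class class II -zim → muyegoimngzim.
Attach number singular -o → muyegoimngzimo.
Apply vowel harmony: muyegoimngzimo → muyegoumngzumo.
Nasal assimilation: no change.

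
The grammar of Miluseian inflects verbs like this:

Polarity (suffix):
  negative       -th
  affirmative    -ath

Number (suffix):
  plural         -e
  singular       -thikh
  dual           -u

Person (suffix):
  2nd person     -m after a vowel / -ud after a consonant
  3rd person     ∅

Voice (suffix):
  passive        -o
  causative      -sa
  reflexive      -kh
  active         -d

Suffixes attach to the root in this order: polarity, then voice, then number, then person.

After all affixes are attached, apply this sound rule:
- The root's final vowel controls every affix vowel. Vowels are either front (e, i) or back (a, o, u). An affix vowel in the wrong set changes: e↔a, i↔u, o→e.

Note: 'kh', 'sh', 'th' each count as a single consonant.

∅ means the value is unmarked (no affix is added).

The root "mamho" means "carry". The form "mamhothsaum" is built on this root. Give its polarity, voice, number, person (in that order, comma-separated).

negative, causative, dual, 2nd person

Segment: mamho-th-sa-u-m.
polarity: -th → negative.
voice: -sa → causative.
number: -u → dual.
person: -m/ud → 2nd person.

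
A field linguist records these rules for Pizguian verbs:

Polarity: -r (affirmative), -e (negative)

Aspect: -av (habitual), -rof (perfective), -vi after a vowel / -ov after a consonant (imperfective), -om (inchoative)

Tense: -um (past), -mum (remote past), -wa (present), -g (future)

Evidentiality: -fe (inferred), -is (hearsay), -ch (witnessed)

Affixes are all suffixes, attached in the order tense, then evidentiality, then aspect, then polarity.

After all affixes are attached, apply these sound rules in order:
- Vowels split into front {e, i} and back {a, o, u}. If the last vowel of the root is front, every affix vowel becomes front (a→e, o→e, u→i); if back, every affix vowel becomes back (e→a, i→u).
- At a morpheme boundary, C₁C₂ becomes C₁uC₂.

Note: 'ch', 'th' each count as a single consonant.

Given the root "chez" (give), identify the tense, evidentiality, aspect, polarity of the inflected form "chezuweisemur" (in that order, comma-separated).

present, hearsay, inchoative, affirmative

Segment: chez-wa-is-om-r.
tense: -wa → present.
evidentiality: -is → hearsay.
aspect: -om → inchoative.
polarity: -r → affirmative.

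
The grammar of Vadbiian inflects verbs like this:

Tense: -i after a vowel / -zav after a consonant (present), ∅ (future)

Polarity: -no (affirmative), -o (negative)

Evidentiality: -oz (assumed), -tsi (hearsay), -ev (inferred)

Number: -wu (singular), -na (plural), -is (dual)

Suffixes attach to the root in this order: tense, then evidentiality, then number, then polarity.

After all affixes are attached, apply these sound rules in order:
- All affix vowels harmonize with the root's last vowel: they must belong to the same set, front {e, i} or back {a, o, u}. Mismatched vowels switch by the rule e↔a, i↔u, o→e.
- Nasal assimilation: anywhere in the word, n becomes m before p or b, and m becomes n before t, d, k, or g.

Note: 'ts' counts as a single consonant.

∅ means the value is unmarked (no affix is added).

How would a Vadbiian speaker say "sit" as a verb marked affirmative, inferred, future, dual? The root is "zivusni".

tense = future: zero marking, form stays zivusni.
Attach evidentiality inferred -ev → zivusniev.
Attach number dual -is → zivusnievis.
Attach polarity affirmative -no → zivusnievisno.
Apply vowel harmony: zivusnievisno → zivusnievisne.
Nasal assimilation: no change.

zivusnievisne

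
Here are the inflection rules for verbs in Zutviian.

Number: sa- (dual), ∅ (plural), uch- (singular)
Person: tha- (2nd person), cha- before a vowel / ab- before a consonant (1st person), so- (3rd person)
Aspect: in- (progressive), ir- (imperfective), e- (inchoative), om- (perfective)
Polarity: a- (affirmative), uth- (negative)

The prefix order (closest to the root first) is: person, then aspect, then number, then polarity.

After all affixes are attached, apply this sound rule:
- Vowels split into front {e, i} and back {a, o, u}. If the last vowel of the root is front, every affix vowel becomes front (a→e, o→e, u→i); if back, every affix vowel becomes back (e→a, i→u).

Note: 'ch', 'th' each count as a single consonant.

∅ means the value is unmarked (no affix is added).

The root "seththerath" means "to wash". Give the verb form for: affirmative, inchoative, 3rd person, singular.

auchasoseththerath

Attach person 3rd person so- → soseththerath.
Attach aspect inchoative e- → esoseththerath.
Attach number singular uch- → uchesoseththerath.
Attach polarity affirmative a- → auchesoseththerath.
Apply vowel harmony: auchesoseththerath → auchasoseththerath.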